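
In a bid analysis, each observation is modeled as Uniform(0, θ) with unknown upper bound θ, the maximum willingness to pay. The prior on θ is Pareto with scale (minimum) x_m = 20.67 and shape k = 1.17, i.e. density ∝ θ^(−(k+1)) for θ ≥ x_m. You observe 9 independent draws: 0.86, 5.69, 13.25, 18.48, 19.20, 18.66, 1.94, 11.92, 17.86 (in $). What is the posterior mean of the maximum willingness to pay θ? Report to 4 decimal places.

A Pareto(scale x_m, shape k) prior on the upper bound θ of Uniform(0, θ) is conjugate: posterior is Pareto(max(x_m, max xᵢ), k + n).
Sample maximum = 19.20; prior scale x_m = 20.67 → posterior scale = max = 20.67.
Posterior shape = 1.17 + 9 = 10.17.
E[θ|data] = k·x_m/(k−1) = 10.17·20.67/9.17 = 22.9241.

22.9241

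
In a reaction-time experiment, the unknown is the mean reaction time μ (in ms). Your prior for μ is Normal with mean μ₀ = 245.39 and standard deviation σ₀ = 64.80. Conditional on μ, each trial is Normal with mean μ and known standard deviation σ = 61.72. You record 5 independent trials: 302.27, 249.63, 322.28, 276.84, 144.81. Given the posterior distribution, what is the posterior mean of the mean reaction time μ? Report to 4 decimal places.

For Normal data with known variance σ², a Normal(μ₀, σ₀²) prior on μ is conjugate. Posterior precision = 1/σ₀² + n/σ²; posterior mean is the precision-weighted average of μ₀ and x̄.
Σxᵢ = 302.27 + 249.63 + 322.28 + 276.84 + 144.81 = 1295.83, so n·x̄ = 1295.83.
σ₀² = 64.80² = 4199.04, σ² = 61.72² = 3809.3584; σ² + n·σ₀² = 3809.3584 + 5·4199.04 = 24804.5584.
Posterior mean = (μ₀/σ₀² + n·x̄/σ²)/(1/σ₀² + n/σ²) = (σ²·μ₀ + σ₀²·n·x̄)/(σ² + n·σ₀²) = (3809.3584·245.39 + 4199.04·1295.83)/24804.5584 = 6376020.460976/24804.5584 = 257.0504.

257.0504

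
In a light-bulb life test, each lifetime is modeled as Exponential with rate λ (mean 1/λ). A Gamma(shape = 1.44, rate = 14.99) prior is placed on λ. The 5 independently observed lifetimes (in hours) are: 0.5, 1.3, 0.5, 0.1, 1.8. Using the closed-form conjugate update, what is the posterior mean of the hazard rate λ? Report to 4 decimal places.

With a Gamma(shape α, rate β) prior on the exponential rate λ, the posterior after n observations with total T = Σxᵢ is Gamma(α+n, β+T).
Sum of observations T = 4.2 hours; n = 5.
Posterior: Gamma(1.44+5, 14.99+4.2) = Gamma(6.44, 19.19).
Posterior mean of λ = α/β = 6.44/19.19 = 0.3356.

0.3356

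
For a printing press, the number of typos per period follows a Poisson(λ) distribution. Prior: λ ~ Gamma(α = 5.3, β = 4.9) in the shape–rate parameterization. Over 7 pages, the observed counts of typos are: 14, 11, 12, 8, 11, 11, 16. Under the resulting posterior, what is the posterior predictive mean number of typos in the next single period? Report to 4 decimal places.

With a Gamma(shape α, rate β) prior, the Poisson likelihood is conjugate: the posterior is Gamma(α + ΣXᵢ, β + n).
Sum of counts S = 83 over n = 7 pages.
Posterior: Gamma(α+S, β+n) = Gamma(5.3+83, 4.9+7) = Gamma(88.3, 11.9).
The predictive distribution for one future period is NegBinom with mean α/β = 7.4202.

7.4202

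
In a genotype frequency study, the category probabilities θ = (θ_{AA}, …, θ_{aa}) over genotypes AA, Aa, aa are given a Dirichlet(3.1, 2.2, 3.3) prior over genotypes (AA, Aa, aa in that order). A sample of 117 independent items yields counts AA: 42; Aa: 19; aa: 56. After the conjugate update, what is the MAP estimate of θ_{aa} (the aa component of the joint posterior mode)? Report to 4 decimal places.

The Dirichlet prior is conjugate to the Multinomial likelihood: each posterior αⱼ = prior αⱼ + observed count nⱼ.
Posterior concentration: (45.1, 21.2, 59.3), total = 125.6.
Joint mode component: (α_{aa}−1)/(Σα−K) = 58.3/122.6 = 0.4755.

0.4755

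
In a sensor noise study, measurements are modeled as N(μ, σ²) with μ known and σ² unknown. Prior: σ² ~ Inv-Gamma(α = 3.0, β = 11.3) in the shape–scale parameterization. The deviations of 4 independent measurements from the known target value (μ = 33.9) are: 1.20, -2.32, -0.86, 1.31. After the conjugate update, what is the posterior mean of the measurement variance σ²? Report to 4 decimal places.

3.9848

With known mean μ and an Inverse-Gamma(α, β) prior on σ², the Normal likelihood is conjugate: posterior is Inv-Gamma(α + n/2, β + Σ(xᵢ−μ)²/2).
Σ(xᵢ−μ)² = (1.20)² + (-2.32)² + (-0.86)² + (1.31)² = 9.2781.
Posterior: Inv-Gamma(3.0 + 4/2, 11.3 + 9.2781/2) = Inv-Gamma(5.00, 15.93905).
E[σ²|data] = β/(α−1) = 15.93905/4.00 = 3.9848.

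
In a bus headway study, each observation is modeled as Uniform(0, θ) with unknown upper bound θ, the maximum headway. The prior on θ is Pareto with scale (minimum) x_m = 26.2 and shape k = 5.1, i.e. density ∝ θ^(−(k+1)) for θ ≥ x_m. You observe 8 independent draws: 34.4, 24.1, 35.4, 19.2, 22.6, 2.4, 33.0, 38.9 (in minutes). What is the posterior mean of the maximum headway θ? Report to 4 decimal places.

42.1149

A Pareto(scale x_m, shape k) prior on the upper bound θ of Uniform(0, θ) is conjugate: posterior is Pareto(max(x_m, max xᵢ), k + n).
Sample maximum = 38.9; prior scale x_m = 26.2 → posterior scale = max = 38.9.
Posterior shape = 5.1 + 8 = 13.1.
E[θ|data] = k·x_m/(k−1) = 13.1·38.9/12.1 = 42.1149.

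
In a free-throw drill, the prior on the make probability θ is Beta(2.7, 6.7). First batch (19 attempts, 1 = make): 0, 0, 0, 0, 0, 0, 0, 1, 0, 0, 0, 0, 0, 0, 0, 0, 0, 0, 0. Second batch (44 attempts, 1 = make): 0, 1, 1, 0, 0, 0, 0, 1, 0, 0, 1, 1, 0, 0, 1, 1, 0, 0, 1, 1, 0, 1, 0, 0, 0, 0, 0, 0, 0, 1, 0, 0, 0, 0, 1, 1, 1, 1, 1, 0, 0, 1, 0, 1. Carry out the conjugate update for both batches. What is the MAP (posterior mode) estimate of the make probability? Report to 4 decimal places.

0.2940

The Beta prior is conjugate to a Binomial/Bernoulli likelihood; the update adds successes to α and failures to β.
After batch 1: Beta(2.7+1, 6.7+18) = Beta(3.7, 24.7).
After batch 2: Beta(3.7+18, 24.7+26) = Beta(21.7, 50.7).
Mode of Beta(a,b) for a,b>1 is (a−1)/(a+b−2) = 20.7/70.4 = 0.2940.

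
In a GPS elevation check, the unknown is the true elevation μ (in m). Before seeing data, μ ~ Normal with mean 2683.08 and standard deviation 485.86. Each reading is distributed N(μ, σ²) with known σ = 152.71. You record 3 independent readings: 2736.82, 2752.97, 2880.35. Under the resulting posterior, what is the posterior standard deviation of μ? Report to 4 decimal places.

86.7504

For Normal data with known variance σ², a Normal(μ₀, σ₀²) prior on μ is conjugate. Posterior precision = 1/σ₀² + n/σ²; posterior mean is the precision-weighted average of μ₀ and x̄.
σ₀² = 485.86² = 236059.9396, σ² = 152.71² = 23320.3441; σ² + n·σ₀² = 23320.3441 + 3·236059.9396 = 731500.1629.
Posterior precision = 1/σ₀² + n/σ² = 1/236059.9396 + 3/23320.3441 = (σ² + n·σ₀²)/(σ₀²σ²) = 731500.1629/(236059.9396·23320.3441); posterior variance σₙ² = σ₀²σ²/(σ² + n·σ₀²) = 236059.9396·23320.3441/731500.1629 = 7525.629246.
Posterior SD = √σₙ² = √(236059.9396·23320.3441/731500.1629) = 86.7504.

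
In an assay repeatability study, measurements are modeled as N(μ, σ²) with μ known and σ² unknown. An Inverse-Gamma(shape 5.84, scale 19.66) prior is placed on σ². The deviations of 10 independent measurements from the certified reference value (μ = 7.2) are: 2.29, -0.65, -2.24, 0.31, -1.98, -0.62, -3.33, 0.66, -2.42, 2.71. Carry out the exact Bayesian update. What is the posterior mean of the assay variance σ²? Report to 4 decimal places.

4.0208

With known mean μ and an Inverse-Gamma(α, β) prior on σ², the Normal likelihood is conjugate: posterior is Inv-Gamma(α + n/2, β + Σ(xᵢ−μ)²/2).
Σ(xᵢ−μ)² = (2.29)² + (-0.65)² + (-2.24)² + (0.31)² + (-1.98)² + (-0.62)² + (-3.33)² + (0.66)² + (-2.42)² + (2.71)² = 39.8101.
Posterior: Inv-Gamma(5.84 + 10/2, 19.66 + 39.8101/2) = Inv-Gamma(10.84, 39.56505).
E[σ²|data] = β/(α−1) = 39.56505/9.84 = 4.0208.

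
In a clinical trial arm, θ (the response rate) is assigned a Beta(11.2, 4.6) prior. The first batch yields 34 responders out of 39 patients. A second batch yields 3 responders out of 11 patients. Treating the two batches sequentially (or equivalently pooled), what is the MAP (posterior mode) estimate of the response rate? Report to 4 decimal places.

0.7398

The Beta prior is conjugate to a Binomial/Bernoulli likelihood; the update adds successes to α and failures to β.
After batch 1: Beta(11.2+34, 4.6+5) = Beta(45.2, 9.6).
After batch 2: Beta(45.2+3, 9.6+8) = Beta(48.2, 17.6).
Mode of Beta(a,b) for a,b>1 is (a−1)/(a+b−2) = 47.2/63.8 = 0.7398.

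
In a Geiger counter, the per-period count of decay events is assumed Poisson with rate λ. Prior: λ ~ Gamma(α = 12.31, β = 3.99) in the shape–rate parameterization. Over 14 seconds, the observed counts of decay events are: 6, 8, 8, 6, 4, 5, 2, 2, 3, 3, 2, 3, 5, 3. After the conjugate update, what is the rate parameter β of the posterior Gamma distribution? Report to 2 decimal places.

17.99

With a Gamma(shape α, rate β) prior, the Poisson likelihood is conjugate: the posterior is Gamma(α + ΣXᵢ, β + n).
Sum of counts S = 60 over n = 14 seconds.
Posterior: Gamma(α+S, β+n) = Gamma(12.31+60, 3.99+14) = Gamma(72.31, 17.99).
Posterior β = 17.99.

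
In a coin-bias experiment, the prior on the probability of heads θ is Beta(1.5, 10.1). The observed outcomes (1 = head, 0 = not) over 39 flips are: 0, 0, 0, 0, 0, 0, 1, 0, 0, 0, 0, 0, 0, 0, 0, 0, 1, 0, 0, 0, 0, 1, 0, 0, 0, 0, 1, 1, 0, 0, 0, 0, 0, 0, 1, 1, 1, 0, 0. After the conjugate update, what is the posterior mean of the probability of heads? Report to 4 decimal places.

The Beta prior is conjugate to a Binomial/Bernoulli likelihood; the update adds successes to α and failures to β.
Posterior: Beta(α+k, β+n−k) = Beta(1.5+8, 10.1+31) = Beta(9.5, 41.1).
Posterior mean = α/(α+β) = 9.5/50.6 = 0.1877.

0.1877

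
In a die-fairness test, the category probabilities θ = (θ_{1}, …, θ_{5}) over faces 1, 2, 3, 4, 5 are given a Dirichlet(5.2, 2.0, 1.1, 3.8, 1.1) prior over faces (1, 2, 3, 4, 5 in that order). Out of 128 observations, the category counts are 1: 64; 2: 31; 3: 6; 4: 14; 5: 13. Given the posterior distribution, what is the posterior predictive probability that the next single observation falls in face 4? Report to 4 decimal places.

0.1261

The Dirichlet prior is conjugate to the Multinomial likelihood: each posterior αⱼ = prior αⱼ + observed count nⱼ.
Posterior concentration: (69.2, 33.0, 7.1, 17.8, 14.1), total = 141.2.
P(next = 4 | data) = α_{4}/Σα = 0.1261.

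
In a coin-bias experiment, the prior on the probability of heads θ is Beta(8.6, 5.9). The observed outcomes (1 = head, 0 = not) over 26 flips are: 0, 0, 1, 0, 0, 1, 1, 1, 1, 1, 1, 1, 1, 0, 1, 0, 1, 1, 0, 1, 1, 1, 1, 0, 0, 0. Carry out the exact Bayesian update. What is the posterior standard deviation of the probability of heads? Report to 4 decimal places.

The Beta prior is conjugate to a Binomial/Bernoulli likelihood; the update adds successes to α and failures to β.
Posterior: Beta(α+k, β+n−k) = Beta(8.6+16, 5.9+10) = Beta(24.6, 15.9).
Var = αβ/((α+β)²(α+β+1)) = 24.6·15.9/(40.5²·41.5) = 0.00574611; SD = √0.00574611 = 0.0758.

0.0758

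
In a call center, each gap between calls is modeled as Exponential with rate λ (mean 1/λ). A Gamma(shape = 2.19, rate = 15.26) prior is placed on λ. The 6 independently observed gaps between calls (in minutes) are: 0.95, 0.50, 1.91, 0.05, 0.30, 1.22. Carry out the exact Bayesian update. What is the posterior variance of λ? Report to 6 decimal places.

With a Gamma(shape α, rate β) prior on the exponential rate λ, the posterior after n observations with total T = Σxᵢ is Gamma(α+n, β+T).
Sum of observations T = 4.93 minutes; n = 6.
Posterior: Gamma(2.19+6, 15.26+4.93) = Gamma(8.19, 20.19).
Var = α/β² = 0.020091.

0.020091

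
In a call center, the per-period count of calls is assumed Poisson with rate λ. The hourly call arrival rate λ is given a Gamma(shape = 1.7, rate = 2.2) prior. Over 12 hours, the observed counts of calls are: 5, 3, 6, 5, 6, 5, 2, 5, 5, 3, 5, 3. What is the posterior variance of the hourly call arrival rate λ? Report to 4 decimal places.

0.2713

With a Gamma(shape α, rate β) prior, the Poisson likelihood is conjugate: the posterior is Gamma(α + ΣXᵢ, β + n).
Sum of counts S = 53 over n = 12 hours.
Posterior: Gamma(α+S, β+n) = Gamma(1.7+53, 2.2+12) = Gamma(54.7, 14.2).
Var = α/β² = 54.7/14.2² = 0.2713.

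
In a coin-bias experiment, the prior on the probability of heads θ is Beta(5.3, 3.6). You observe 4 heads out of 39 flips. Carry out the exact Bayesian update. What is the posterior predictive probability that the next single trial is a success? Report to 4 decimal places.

0.1942

The Beta prior is conjugate to a Binomial/Bernoulli likelihood; the update adds successes to α and failures to β.
Posterior: Beta(α+k, β+n−k) = Beta(5.3+4, 3.6+35) = Beta(9.3, 38.6).
For a single future Bernoulli trial, P(success | data) = α/(α+β) = 0.1942.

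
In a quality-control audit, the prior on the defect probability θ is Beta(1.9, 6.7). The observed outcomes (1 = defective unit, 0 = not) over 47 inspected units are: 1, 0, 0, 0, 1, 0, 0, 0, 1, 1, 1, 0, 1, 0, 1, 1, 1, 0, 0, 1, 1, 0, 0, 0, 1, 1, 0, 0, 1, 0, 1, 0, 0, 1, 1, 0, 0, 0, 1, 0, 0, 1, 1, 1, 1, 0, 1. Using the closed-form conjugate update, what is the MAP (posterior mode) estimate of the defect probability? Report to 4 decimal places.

The Beta prior is conjugate to a Binomial/Bernoulli likelihood; the update adds successes to α and failures to β.
Posterior: Beta(α+k, β+n−k) = Beta(1.9+23, 6.7+24) = Beta(24.9, 30.7).
Mode of Beta(a,b) for a,b>1 is (a−1)/(a+b−2) = 23.9/53.6 = 0.4459.

0.4459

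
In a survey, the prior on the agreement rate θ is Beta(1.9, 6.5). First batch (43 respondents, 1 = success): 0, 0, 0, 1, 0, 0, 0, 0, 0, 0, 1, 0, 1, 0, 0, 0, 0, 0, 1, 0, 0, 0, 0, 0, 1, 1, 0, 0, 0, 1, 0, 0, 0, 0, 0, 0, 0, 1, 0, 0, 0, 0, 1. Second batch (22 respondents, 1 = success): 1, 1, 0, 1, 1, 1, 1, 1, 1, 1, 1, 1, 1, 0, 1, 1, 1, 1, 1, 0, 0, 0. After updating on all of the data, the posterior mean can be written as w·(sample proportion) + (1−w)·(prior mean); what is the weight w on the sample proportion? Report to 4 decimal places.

The Beta prior is conjugate to a Binomial/Bernoulli likelihood; the update adds successes to α and failures to β.
Total number of respondents: n = 43 + 22 = 65.
Posterior mean = (α₀+k)/(α₀+β₀+n) = [n/(α₀+β₀+n)]·(k/n) + [(α₀+β₀)/(α₀+β₀+n)]·α₀/(α₀+β₀), so only n and the prior enter the weight.
The weight on the data is w = n/(α₀+β₀+n) = 65/(1.9+6.5+65) = 65/73.4 = 0.8856.

0.8856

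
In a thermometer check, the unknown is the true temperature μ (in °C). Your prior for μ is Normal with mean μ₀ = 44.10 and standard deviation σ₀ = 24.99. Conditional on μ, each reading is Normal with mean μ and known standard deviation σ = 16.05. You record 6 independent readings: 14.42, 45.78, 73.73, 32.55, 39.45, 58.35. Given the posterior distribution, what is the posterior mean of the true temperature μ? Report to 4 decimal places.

44.0501

For Normal data with known variance σ², a Normal(μ₀, σ₀²) prior on μ is conjugate. Posterior precision = 1/σ₀² + n/σ²; posterior mean is the precision-weighted average of μ₀ and x̄.
Σxᵢ = 14.42 + 45.78 + 73.73 + 32.55 + 39.45 + 58.35 = 264.28, so n·x̄ = 264.28.
σ₀² = 24.99² = 624.5001, σ² = 16.05² = 257.6025; σ² + n·σ₀² = 257.6025 + 6·624.5001 = 4004.6031.
Posterior mean = (μ₀/σ₀² + n·x̄/σ²)/(1/σ₀² + n/σ²) = (σ²·μ₀ + σ₀²·n·x̄)/(σ² + n·σ₀²) = (257.6025·44.10 + 624.5001·264.28)/4004.6031 = 176403.156678/4004.6031 = 44.0501.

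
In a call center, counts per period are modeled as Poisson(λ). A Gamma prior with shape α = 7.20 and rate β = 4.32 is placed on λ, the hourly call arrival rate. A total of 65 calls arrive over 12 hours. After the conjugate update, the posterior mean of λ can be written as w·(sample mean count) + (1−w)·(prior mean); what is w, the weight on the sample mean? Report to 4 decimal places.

0.7353

With a Gamma(shape α, rate β) prior, the Poisson likelihood is conjugate: the posterior is Gamma(α + ΣXᵢ, β + n).
Posterior mean = (α₀+S)/(β₀+n) = [n/(β₀+n)]·(S/n) + [β₀/(β₀+n)]·(α₀/β₀), so only n and β₀ enter the weight.
Weight on data w = n/(β₀+n) = 12/(4.32+12) = 12/16.32 = 0.7353.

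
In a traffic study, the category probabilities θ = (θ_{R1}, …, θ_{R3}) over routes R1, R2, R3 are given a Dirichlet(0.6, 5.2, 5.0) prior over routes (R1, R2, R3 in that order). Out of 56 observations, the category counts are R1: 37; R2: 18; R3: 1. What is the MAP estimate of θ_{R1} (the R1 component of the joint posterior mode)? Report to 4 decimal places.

The Dirichlet prior is conjugate to the Multinomial likelihood: each posterior αⱼ = prior αⱼ + observed count nⱼ.
Posterior concentration: (37.6, 23.2, 6.0), total = 66.8.
Joint mode component: (α_{R1}−1)/(Σα−K) = 36.6/63.8 = 0.5737.

0.5737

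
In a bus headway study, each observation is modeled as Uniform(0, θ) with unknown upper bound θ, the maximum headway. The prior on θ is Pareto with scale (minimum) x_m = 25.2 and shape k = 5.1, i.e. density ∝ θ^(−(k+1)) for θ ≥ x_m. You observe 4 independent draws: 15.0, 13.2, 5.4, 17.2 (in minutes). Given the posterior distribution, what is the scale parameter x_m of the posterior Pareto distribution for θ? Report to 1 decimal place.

25.2

A Pareto(scale x_m, shape k) prior on the upper bound θ of Uniform(0, θ) is conjugate: posterior is Pareto(max(x_m, max xᵢ), k + n).
Sample maximum = 17.2; prior scale x_m = 25.2 → posterior scale = max = 25.2.
Posterior shape = 5.1 + 4 = 9.1.
Posterior scale x_m = 25.2.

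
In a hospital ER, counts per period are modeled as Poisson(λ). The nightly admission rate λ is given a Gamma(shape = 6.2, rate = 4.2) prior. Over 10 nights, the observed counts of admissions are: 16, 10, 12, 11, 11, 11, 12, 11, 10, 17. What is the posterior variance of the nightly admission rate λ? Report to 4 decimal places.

With a Gamma(shape α, rate β) prior, the Poisson likelihood is conjugate: the posterior is Gamma(α + ΣXᵢ, β + n).
Sum of counts S = 121 over n = 10 nights.
Posterior: Gamma(α+S, β+n) = Gamma(6.2+121, 4.2+10) = Gamma(127.2, 14.2).
Var = α/β² = 127.2/14.2² = 0.6308.

0.6308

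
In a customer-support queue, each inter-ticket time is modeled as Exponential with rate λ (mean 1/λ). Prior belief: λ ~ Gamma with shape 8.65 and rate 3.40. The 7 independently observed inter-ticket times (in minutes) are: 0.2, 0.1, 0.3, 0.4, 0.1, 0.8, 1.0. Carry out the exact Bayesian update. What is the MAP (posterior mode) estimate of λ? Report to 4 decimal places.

With a Gamma(shape α, rate β) prior on the exponential rate λ, the posterior after n observations with total T = Σxᵢ is Gamma(α+n, β+T).
Sum of observations T = 2.9 minutes; n = 7.
Posterior: Gamma(8.65+7, 3.40+2.9) = Gamma(15.65, 6.30).
Mode = (α−1)/β = 2.3254.

2.3254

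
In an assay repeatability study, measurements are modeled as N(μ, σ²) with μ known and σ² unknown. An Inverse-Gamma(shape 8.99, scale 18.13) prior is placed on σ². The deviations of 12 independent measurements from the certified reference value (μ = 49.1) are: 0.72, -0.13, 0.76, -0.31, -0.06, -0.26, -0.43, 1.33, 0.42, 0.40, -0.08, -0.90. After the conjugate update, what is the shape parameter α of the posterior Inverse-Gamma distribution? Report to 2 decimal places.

With known mean μ and an Inverse-Gamma(α, β) prior on σ², the Normal likelihood is conjugate: posterior is Inv-Gamma(α + n/2, β + Σ(xᵢ−μ)²/2).
Σ(xᵢ−μ)² = (0.72)² + (-0.13)² + (0.76)² + (-0.31)² + (-0.06)² + (-0.26)² + (-0.43)² + (1.33)² + (0.42)² + (0.40)² + (-0.08)² + (-0.90)² = 4.3868.
Posterior: Inv-Gamma(8.99 + 12/2, 18.13 + 4.3868/2) = Inv-Gamma(14.99, 20.32340).
Posterior α = 14.99.

14.99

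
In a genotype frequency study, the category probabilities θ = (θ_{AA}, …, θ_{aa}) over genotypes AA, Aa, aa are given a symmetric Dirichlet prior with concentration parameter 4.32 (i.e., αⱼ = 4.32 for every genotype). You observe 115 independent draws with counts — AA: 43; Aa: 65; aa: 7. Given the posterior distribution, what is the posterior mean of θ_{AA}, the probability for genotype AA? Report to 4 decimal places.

0.3698

The Dirichlet prior is conjugate to the Multinomial likelihood: each posterior αⱼ = prior αⱼ + observed count nⱼ.
Posterior concentration: (47.32, 69.32, 11.32), total = 127.96.
E[θ_{AA}|data] = α_{AA}/Σα = 47.32/127.96 = 0.3698.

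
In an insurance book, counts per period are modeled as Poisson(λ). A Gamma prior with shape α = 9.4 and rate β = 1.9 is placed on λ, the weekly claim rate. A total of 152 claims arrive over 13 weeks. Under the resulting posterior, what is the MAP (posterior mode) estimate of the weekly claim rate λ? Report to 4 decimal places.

With a Gamma(shape α, rate β) prior, the Poisson likelihood is conjugate: the posterior is Gamma(α + ΣXᵢ, β + n).
Posterior: Gamma(α+S, β+n) = Gamma(9.4+152, 1.9+13) = Gamma(161.4, 14.9).
Mode of Gamma(α,β) for α≥1 is (α−1)/β = 160.4/14.9 = 10.7651.

10.7651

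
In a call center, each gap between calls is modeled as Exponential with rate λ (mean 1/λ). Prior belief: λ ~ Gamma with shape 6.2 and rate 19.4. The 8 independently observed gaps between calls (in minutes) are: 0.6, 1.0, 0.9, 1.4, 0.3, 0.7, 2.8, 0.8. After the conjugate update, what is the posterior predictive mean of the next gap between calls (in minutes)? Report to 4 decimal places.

With a Gamma(shape α, rate β) prior on the exponential rate λ, the posterior after n observations with total T = Σxᵢ is Gamma(α+n, β+T).
Sum of observations T = 8.5 minutes; n = 8.
Posterior: Gamma(6.2+8, 19.4+8.5) = Gamma(14.2, 27.9).
The predictive distribution for the next observation is Lomax; its mean is β/(α−1) = 27.9/13.2 = 2.1136.

2.1136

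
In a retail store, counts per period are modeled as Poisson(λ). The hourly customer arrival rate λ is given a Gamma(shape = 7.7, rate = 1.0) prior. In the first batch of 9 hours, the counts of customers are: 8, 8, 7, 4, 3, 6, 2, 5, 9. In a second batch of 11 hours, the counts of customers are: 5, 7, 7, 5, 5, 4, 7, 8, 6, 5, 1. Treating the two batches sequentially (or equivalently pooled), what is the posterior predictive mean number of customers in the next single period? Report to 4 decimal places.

5.7000

With a Gamma(shape α, rate β) prior, the Poisson likelihood is conjugate: the posterior is Gamma(α + ΣXᵢ, β + n).
Batch 1: sum of counts S = 52 over n = 9 hours.
After batch 1: Gamma(α+S, β+n) = Gamma(7.7+52, 1.0+9) = Gamma(59.7, 10.0).
Batch 2: sum of counts S = 60 over n = 11 hours.
After batch 2: Gamma(α+S, β+n) = Gamma(59.7+60, 10.0+11) = Gamma(119.7, 21.0).
The predictive distribution for one future period is NegBinom with mean α/β = 5.7000.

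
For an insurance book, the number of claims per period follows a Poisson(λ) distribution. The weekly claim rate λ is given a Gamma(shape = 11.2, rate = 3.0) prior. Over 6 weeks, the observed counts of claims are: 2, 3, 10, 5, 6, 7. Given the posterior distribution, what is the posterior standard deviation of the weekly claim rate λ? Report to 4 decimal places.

With a Gamma(shape α, rate β) prior, the Poisson likelihood is conjugate: the posterior is Gamma(α + ΣXᵢ, β + n).
Sum of counts S = 33 over n = 6 weeks.
Posterior: Gamma(α+S, β+n) = Gamma(11.2+33, 3.0+6) = Gamma(44.2, 9.0).
SD = √α/β = √44.2/9.0 = 0.7387.

0.7387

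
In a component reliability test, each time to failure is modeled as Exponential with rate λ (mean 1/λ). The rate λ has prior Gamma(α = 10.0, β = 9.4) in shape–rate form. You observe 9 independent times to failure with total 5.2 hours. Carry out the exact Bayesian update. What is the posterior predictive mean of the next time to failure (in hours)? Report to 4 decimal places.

0.8111

With a Gamma(shape α, rate β) prior on the exponential rate λ, the posterior after n observations with total T = Σxᵢ is Gamma(α+n, β+T).
Posterior: Gamma(10.0+9, 9.4+5.2) = Gamma(19.0, 14.6).
The predictive distribution for the next observation is Lomax; its mean is β/(α−1) = 14.6/18.0 = 0.8111.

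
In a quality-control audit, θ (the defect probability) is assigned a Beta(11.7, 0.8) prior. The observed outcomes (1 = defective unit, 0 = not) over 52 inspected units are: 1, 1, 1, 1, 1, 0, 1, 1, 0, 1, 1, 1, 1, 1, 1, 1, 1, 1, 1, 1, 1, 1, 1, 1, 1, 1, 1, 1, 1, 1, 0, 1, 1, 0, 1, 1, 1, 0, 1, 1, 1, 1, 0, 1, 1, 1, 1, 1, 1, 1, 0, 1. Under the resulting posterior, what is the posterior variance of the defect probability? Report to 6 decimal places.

0.001623

The Beta prior is conjugate to a Binomial/Bernoulli likelihood; the update adds successes to α and failures to β.
Posterior: Beta(α+k, β+n−k) = Beta(11.7+45, 0.8+7) = Beta(56.7, 7.8).
Var = αβ/((α+β)²(α+β+1)) = 56.7·7.8/(64.5²·65.5) = 0.001623.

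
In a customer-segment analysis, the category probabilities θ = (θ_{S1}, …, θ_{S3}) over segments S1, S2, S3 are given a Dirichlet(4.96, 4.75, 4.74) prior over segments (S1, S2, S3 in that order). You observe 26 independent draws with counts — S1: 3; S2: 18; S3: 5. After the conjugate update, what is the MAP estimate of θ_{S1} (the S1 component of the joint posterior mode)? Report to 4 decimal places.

The Dirichlet prior is conjugate to the Multinomial likelihood: each posterior αⱼ = prior αⱼ + observed count nⱼ.
Posterior concentration: (7.96, 22.75, 9.74), total = 40.45.
Joint mode component: (α_{S1}−1)/(Σα−K) = 6.96/37.45 = 0.1858.

0.1858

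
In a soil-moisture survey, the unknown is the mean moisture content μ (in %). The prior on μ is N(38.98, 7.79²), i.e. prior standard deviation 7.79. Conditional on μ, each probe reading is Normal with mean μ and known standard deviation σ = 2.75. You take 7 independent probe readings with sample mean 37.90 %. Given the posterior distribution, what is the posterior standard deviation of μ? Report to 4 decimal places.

For Normal data with known variance σ², a Normal(μ₀, σ₀²) prior on μ is conjugate. Posterior precision = 1/σ₀² + n/σ²; posterior mean is the precision-weighted average of μ₀ and x̄.
σ₀² = 7.79² = 60.6841, σ² = 2.75² = 7.5625; σ² + n·σ₀² = 7.5625 + 7·60.6841 = 432.3512.
Posterior precision = 1/σ₀² + n/σ² = 1/60.6841 + 7/7.5625 = (σ² + n·σ₀²)/(σ₀²σ²) = 432.3512/(60.6841·7.5625); posterior variance σₙ² = σ₀²σ²/(σ² + n·σ₀²) = 60.6841·7.5625/432.3512 = 1.061460.
Posterior SD = √σₙ² = √(60.6841·7.5625/432.3512) = 1.0303.

1.0303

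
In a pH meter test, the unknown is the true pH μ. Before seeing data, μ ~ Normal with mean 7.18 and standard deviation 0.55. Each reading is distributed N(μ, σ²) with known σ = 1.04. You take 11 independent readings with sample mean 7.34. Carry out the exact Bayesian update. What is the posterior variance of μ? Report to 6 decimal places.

0.074207

For Normal data with known variance σ², a Normal(μ₀, σ₀²) prior on μ is conjugate. Posterior precision = 1/σ₀² + n/σ²; posterior mean is the precision-weighted average of μ₀ and x̄.
σ₀² = 0.55² = 0.3025, σ² = 1.04² = 1.0816; σ² + n·σ₀² = 1.0816 + 11·0.3025 = 4.4091.
Posterior precision = 1/σ₀² + n/σ² = 1/0.3025 + 11/1.0816 = (σ² + n·σ₀²)/(σ₀²σ²) = 4.4091/(0.3025·1.0816); posterior variance σₙ² = σ₀²σ²/(σ² + n·σ₀²) = 0.3025·1.0816/4.4091 = 0.074207.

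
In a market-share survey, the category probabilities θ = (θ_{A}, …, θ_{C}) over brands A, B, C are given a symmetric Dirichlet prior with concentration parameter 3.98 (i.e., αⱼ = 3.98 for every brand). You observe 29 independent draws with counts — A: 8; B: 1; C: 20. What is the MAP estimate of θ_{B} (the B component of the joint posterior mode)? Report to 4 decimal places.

0.1049

The Dirichlet prior is conjugate to the Multinomial likelihood: each posterior αⱼ = prior αⱼ + observed count nⱼ.
Posterior concentration: (11.98, 4.98, 23.98), total = 40.94.
Joint mode component: (α_{B}−1)/(Σα−K) = 3.98/37.94 = 0.1049.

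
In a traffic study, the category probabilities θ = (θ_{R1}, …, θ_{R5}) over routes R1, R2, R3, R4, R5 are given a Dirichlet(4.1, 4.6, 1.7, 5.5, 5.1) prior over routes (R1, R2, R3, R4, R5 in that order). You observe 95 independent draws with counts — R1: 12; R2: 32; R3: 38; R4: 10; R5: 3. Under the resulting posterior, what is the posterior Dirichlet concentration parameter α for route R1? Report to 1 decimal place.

16.1

The Dirichlet prior is conjugate to the Multinomial likelihood: each posterior αⱼ = prior αⱼ + observed count nⱼ.
Posterior concentration: (16.1, 36.6, 39.7, 15.5, 8.1), total = 116.0.
α_{R1} = 4.1 + 12 = 16.1.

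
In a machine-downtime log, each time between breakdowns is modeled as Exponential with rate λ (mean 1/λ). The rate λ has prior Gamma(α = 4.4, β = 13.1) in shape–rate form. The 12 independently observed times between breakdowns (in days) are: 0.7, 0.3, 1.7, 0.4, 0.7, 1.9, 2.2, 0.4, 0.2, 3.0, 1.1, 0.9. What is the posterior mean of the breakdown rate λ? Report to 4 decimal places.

0.6165

With a Gamma(shape α, rate β) prior on the exponential rate λ, the posterior after n observations with total T = Σxᵢ is Gamma(α+n, β+T).
Sum of observations T = 13.5 days; n = 12.
Posterior: Gamma(4.4+12, 13.1+13.5) = Gamma(16.4, 26.6).
Posterior mean of λ = α/β = 16.4/26.6 = 0.6165.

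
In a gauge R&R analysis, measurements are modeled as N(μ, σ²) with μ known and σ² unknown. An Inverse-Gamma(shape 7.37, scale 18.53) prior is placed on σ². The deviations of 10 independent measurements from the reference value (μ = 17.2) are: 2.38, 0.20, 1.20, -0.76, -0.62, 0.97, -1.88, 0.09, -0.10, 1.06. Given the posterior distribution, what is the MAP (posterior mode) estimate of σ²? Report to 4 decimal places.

With known mean μ and an Inverse-Gamma(α, β) prior on σ², the Normal likelihood is conjugate: posterior is Inv-Gamma(α + n/2, β + Σ(xᵢ−μ)²/2).
Σ(xᵢ−μ)² = (2.38)² + (0.20)² + (1.20)² + (-0.76)² + (-0.62)² + (0.97)² + (-1.88)² + (0.09)² + (-0.10)² + (1.06)² = 13.7234.
Posterior: Inv-Gamma(7.37 + 10/2, 18.53 + 13.7234/2) = Inv-Gamma(12.37, 25.39170).
Mode = β/(α+1) = 25.39170/13.37 = 1.8992.

1.8992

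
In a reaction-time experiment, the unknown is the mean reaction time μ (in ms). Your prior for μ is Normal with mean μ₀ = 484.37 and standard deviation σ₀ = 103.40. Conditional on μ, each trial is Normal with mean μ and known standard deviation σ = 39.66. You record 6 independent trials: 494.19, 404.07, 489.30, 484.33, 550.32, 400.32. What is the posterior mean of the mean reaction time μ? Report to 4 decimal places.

For Normal data with known variance σ², a Normal(μ₀, σ₀²) prior on μ is conjugate. Posterior precision = 1/σ₀² + n/σ²; posterior mean is the precision-weighted average of μ₀ and x̄.
Σxᵢ = 494.19 + 404.07 + 489.30 + 484.33 + 550.32 + 400.32 = 2822.53, so n·x̄ = 2822.53.
σ₀² = 103.40² = 10691.56, σ² = 39.66² = 1572.9156; σ² + n·σ₀² = 1572.9156 + 6·10691.56 = 65722.2756.
Posterior mean = (μ₀/σ₀² + n·x̄/σ²)/(1/σ₀² + n/σ²) = (σ²·μ₀ + σ₀²·n·x̄)/(σ² + n·σ₀²) = (1572.9156·484.37 + 10691.56·2822.53)/65722.2756 = 30939121.975972/65722.2756 = 470.7555.

470.7555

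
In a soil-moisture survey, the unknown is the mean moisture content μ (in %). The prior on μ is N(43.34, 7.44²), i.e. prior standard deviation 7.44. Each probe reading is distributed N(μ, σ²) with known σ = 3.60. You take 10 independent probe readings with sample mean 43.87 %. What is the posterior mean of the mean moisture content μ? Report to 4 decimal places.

For Normal data with known variance σ², a Normal(μ₀, σ₀²) prior on μ is conjugate. Posterior precision = 1/σ₀² + n/σ²; posterior mean is the precision-weighted average of μ₀ and x̄.
n·x̄ = 10·43.87 = 438.7.
σ₀² = 7.44² = 55.3536, σ² = 3.60² = 12.96; σ² + n·σ₀² = 12.96 + 10·55.3536 = 566.496.
Posterior mean = (μ₀/σ₀² + n·x̄/σ²)/(1/σ₀² + n/σ²) = (σ²·μ₀ + σ₀²·n·x̄)/(σ² + n·σ₀²) = (12.96·43.34 + 55.3536·438.7)/566.496 = 24845.31072/566.496 = 43.8579.

43.8579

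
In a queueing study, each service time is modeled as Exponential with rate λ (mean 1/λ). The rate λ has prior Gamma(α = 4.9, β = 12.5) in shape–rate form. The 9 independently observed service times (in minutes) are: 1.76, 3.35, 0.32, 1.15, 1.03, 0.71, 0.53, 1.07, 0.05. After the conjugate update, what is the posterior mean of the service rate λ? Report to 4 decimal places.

0.6186

With a Gamma(shape α, rate β) prior on the exponential rate λ, the posterior after n observations with total T = Σxᵢ is Gamma(α+n, β+T).
Sum of observations T = 9.97 minutes; n = 9.
Posterior: Gamma(4.9+9, 12.5+9.97) = Gamma(13.9, 22.47).
Posterior mean of λ = α/β = 13.9/22.47 = 0.6186.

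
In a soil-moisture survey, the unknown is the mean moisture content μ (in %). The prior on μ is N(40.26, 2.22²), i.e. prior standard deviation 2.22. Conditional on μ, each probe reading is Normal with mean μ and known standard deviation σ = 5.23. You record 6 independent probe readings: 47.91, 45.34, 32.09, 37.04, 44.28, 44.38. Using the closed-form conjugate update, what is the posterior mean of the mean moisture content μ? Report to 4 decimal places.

41.0808

For Normal data with known variance σ², a Normal(μ₀, σ₀²) prior on μ is conjugate. Posterior precision = 1/σ₀² + n/σ²; posterior mean is the precision-weighted average of μ₀ and x̄.
Σxᵢ = 47.91 + 45.34 + 32.09 + 37.04 + 44.28 + 44.38 = 251.04, so n·x̄ = 251.04.
σ₀² = 2.22² = 4.9284, σ² = 5.23² = 27.3529; σ² + n·σ₀² = 27.3529 + 6·4.9284 = 56.9233.
Posterior mean = (μ₀/σ₀² + n·x̄/σ²)/(1/σ₀² + n/σ²) = (σ²·μ₀ + σ₀²·n·x̄)/(σ² + n·σ₀²) = (27.3529·40.26 + 4.9284·251.04)/56.9233 = 2338.45329/56.9233 = 41.0808.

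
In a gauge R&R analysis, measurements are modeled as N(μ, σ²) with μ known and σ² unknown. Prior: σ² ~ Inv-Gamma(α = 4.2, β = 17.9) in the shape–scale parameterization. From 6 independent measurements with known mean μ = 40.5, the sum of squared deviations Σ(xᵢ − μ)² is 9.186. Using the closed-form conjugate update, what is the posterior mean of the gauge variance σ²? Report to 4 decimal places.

With known mean μ and an Inverse-Gamma(α, β) prior on σ², the Normal likelihood is conjugate: posterior is Inv-Gamma(α + n/2, β + Σ(xᵢ−μ)²/2).
Posterior: Inv-Gamma(4.2 + 6/2, 17.9 + 9.186/2) = Inv-Gamma(7.20, 22.4930).
E[σ²|data] = β/(α−1) = 22.4930/6.20 = 3.6279.

3.6279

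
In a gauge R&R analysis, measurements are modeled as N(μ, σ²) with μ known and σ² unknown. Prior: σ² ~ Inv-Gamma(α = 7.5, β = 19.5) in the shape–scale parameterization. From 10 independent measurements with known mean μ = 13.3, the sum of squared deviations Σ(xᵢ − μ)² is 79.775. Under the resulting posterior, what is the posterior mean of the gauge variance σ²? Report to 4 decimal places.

5.1641

With known mean μ and an Inverse-Gamma(α, β) prior on σ², the Normal likelihood is conjugate: posterior is Inv-Gamma(α + n/2, β + Σ(xᵢ−μ)²/2).
Posterior: Inv-Gamma(7.5 + 10/2, 19.5 + 79.775/2) = Inv-Gamma(12.50, 59.3875).
E[σ²|data] = β/(α−1) = 59.3875/11.50 = 5.1641.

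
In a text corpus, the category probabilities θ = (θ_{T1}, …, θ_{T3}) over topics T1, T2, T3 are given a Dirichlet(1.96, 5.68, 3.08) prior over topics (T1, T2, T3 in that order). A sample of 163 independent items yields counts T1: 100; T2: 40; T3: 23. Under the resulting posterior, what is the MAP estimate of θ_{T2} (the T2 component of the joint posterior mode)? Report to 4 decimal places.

The Dirichlet prior is conjugate to the Multinomial likelihood: each posterior αⱼ = prior αⱼ + observed count nⱼ.
Posterior concentration: (101.96, 45.68, 26.08), total = 173.72.
Joint mode component: (α_{T2}−1)/(Σα−K) = 44.68/170.72 = 0.2617.

0.2617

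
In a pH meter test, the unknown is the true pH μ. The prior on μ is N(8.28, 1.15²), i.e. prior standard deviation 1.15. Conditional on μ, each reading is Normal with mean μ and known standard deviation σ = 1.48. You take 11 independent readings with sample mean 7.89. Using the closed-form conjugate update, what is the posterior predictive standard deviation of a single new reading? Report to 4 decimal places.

1.5374

For Normal data with known variance σ², a Normal(μ₀, σ₀²) prior on μ is conjugate. Posterior precision = 1/σ₀² + n/σ²; posterior mean is the precision-weighted average of μ₀ and x̄.
σ₀² = 1.15² = 1.3225, σ² = 1.48² = 2.1904; σ² + n·σ₀² = 2.1904 + 11·1.3225 = 16.7379.
Posterior precision = 1/σ₀² + n/σ² = 1/1.3225 + 11/2.1904 = (σ² + n·σ₀²)/(σ₀²σ²) = 16.7379/(1.3225·2.1904); posterior variance σₙ² = σ₀²σ²/(σ² + n·σ₀²) = 1.3225·2.1904/16.7379 = 0.173069.
Predictive variance for one new observation = σₙ² + σ² = 1.3225·2.1904/16.7379 + 2.1904 = σ²·(σ₀² + 16.7379)/16.7379 = 2.1904·18.0604/16.7379 = 2.363469; SD = √(2.1904·18.0604/16.7379) = 1.5374.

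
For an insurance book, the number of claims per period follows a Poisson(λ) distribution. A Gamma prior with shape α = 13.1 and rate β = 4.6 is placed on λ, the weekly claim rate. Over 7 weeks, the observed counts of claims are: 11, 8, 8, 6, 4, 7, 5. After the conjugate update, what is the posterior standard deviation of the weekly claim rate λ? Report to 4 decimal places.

With a Gamma(shape α, rate β) prior, the Poisson likelihood is conjugate: the posterior is Gamma(α + ΣXᵢ, β + n).
Sum of counts S = 49 over n = 7 weeks.
Posterior: Gamma(α+S, β+n) = Gamma(13.1+49, 4.6+7) = Gamma(62.1, 11.6).
SD = √α/β = √62.1/11.6 = 0.6793.

0.6793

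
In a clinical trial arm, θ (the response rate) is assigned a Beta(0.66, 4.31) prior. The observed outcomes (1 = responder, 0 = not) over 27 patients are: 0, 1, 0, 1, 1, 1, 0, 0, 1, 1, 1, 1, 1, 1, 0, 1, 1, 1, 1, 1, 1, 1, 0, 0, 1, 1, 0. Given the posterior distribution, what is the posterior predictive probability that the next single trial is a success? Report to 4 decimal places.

The Beta prior is conjugate to a Binomial/Bernoulli likelihood; the update adds successes to α and failures to β.
Posterior: Beta(α+k, β+n−k) = Beta(0.66+19, 4.31+8) = Beta(19.66, 12.31).
For a single future Bernoulli trial, P(success | data) = α/(α+β) = 0.6150.

0.6150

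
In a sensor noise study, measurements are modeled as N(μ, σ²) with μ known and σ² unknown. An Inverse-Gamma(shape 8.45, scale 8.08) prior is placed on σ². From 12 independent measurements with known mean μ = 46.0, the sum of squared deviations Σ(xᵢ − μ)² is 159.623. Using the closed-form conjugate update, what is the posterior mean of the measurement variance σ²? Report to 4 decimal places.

6.5347

With known mean μ and an Inverse-Gamma(α, β) prior on σ², the Normal likelihood is conjugate: posterior is Inv-Gamma(α + n/2, β + Σ(xᵢ−μ)²/2).
Posterior: Inv-Gamma(8.45 + 12/2, 8.08 + 159.623/2) = Inv-Gamma(14.45, 87.8915).
E[σ²|data] = β/(α−1) = 87.8915/13.45 = 6.5347.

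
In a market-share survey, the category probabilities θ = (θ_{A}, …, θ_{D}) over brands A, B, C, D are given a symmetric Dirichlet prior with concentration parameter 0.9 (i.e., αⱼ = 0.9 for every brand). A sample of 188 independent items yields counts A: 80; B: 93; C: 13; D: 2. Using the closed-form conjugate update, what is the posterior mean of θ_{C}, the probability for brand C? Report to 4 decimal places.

The Dirichlet prior is conjugate to the Multinomial likelihood: each posterior αⱼ = prior αⱼ + observed count nⱼ.
Posterior concentration: (80.9, 93.9, 13.9, 2.9), total = 191.6.
E[θ_{C}|data] = α_{C}/Σα = 13.9/191.6 = 0.0725.

0.0725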